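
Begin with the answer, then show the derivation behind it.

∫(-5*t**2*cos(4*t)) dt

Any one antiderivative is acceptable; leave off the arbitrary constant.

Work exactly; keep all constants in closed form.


The answer is -5*t**2*sin(4*t)/4 - 5*t*cos(4*t)/8 + 5*sin(4*t)/32.
Step 1. Integrate ∫(-5*t**2*cos(4*t)) dt by parts with u = t**2, dv = (-5*cos(4*t)) dt, so v = -5*sin(4*t)/4: now -5*t**2*sin(4*t)/4 + ∫(5*t*sin(4*t)/2) dt.
Step 2. Integrate ∫(5*t*sin(4*t)/2) dt by parts with u = t, dv = (5*sin(4*t)/2) dt, so v = -5*cos(4*t)/8: now -5*t**2*sin(4*t)/4 - 5*t*cos(4*t)/8 + ∫(5*cos(4*t)/8) dt.
Step 3. Evaluate the standard form: now -5*t**2*sin(4*t)/4 - 5*t*cos(4*t)/8 + 5*sin(4*t)/32.
Answer: -5*t**2*sin(4*t)/4 - 5*t*cos(4*t)/8 + 5*sin(4*t)/32.


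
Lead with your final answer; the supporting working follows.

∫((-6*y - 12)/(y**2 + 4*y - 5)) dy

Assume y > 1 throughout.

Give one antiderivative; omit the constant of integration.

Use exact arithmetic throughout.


The answer is -3*log(y - 1) - 3*log(y + 5).
Step 1. Decompose ∫((-6*y - 12)/(y**2 + 4*y - 5)) dy by partial fractions, (-6*y - 12)/(y**2 + 4*y - 5) = -3/(y + 5) - 3/(y - 1): now ∫(-3/(y - 1)) dy + ∫(-3/(y + 5)) dy.
Step 2. Evaluate the standard form [assuming y > -5]: now -3*log(y + 5) + ∫(-3/(y - 1)) dy.
Step 3. Evaluate the standard form [assuming y > 1]: now -3*log(y - 1) - 3*log(y + 5).
Answer: -3*log(y - 1) - 3*log(y + 5).


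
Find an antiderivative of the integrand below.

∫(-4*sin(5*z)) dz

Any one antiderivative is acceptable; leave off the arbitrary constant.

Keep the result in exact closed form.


Answer: 4*cos(5*z)/5.


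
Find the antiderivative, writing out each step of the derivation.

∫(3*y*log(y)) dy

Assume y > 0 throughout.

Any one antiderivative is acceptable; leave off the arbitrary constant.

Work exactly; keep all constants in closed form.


Step 1. Integrate ∫(3*y*log(y)) dy by parts with u = log(y), dv = (3*y) dy, so v = 3*y**2/2 [assuming y > 0]: now 3*y**2*log(y)/2 + ∫(-3*y/2) dy.
Step 2. Evaluate the standard form: now 3*y**2*log(y)/2 - 3*y**2/4.
Answer: 3*y**2*log(y)/2 - 3*y**2/4.


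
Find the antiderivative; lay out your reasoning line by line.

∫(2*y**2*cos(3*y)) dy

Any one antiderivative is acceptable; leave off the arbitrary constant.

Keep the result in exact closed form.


Step 1. Integrate ∫(2*y**2*cos(3*y)) dy by parts with u = y**2, dv = (2*cos(3*y)) dy, so v = 2*sin(3*y)/3: now 2*y**2*sin(3*y)/3 + ∫(-4*y*sin(3*y)/3) dy.
Step 2. Integrate ∫(-4*y*sin(3*y)/3) dy by parts with u = y, dv = (-4*sin(3*y)/3) dy, so v = 4*cos(3*y)/9: now 2*y**2*sin(3*y)/3 + 4*y*cos(3*y)/9 + ∫(-4*cos(3*y)/9) dy.
Step 3. Evaluate the standard form: now 2*y**2*sin(3*y)/3 + 4*y*cos(3*y)/9 - 4*sin(3*y)/27.
Answer: 2*y**2*sin(3*y)/3 + 4*y*cos(3*y)/9 - 4*sin(3*y)/27.


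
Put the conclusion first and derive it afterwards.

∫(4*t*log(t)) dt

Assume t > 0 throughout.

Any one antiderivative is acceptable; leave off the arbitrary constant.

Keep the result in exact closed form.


The answer is 2*t**2*log(t) - t**2.
Step 1. Integrate ∫(4*t*log(t)) dt by parts with u = log(t), dv = (4*t) dt, so v = 2*t**2 [assuming t > 0]: now 2*t**2*log(t) + ∫(-2*t) dt.
Step 2. Evaluate the standard form: now 2*t**2*log(t) - t**2.
Answer: 2*t**2*log(t) - t**2.


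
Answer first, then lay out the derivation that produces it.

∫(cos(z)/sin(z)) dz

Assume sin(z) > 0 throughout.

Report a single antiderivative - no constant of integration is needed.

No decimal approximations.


The answer is log(sin(z)).
Step 1. Substitute u = sin(z), turning ∫(cos(z)/sin(z)) dz into ∫(1/u) du: now ∫(1/u) du.
Step 2. Evaluate the standard form [assuming u > 0]: now log(u).
Step 3. Substitute back u = sin(z): now log(sin(z)).
Answer: log(sin(z)).


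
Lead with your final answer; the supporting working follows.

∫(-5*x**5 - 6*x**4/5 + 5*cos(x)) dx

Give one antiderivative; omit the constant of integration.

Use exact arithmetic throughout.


The answer is -5*x**6/6 - 6*x**5/25 + 5*sin(x).
Step 1. Rewrite: now ∫(-6*x**4/5) dx + ∫(-5*x**5) dx + ∫(5*cos(x)) dx.
Step 2. Evaluate the standard form: now -5*x**6/6 + ∫(-6*x**4/5) dx + ∫(5*cos(x)) dx.
Step 3. Evaluate the standard form: now -5*x**6/6 + 5*sin(x) + ∫(-6*x**4/5) dx.
Step 4. Evaluate the standard form: now -5*x**6/6 - 6*x**5/25 + 5*sin(x).
Answer: -5*x**6/6 - 6*x**5/25 + 5*sin(x).


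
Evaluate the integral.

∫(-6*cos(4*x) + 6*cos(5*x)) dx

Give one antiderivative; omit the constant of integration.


Answer: -3*sin(4*x)/2 + 6*sin(5*x)/5.


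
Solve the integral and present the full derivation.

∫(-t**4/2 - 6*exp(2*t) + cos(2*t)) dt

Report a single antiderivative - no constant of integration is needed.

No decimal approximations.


Step 1. Rewrite: now ∫(-t**4/2) dt + ∫(-6*exp(2*t)) dt + ∫(cos(2*t)) dt.
Step 2. Evaluate the standard form: now -3*exp(2*t) + ∫(-t**4/2) dt + ∫(cos(2*t)) dt.
Step 3. Evaluate the standard form: now -t**5/10 - 3*exp(2*t) + ∫(cos(2*t)) dt.
Step 4. Evaluate the standard form: now -t**5/10 - 3*exp(2*t) + sin(2*t)/2.
Answer: -t**5/10 - 3*exp(2*t) + sin(2*t)/2.


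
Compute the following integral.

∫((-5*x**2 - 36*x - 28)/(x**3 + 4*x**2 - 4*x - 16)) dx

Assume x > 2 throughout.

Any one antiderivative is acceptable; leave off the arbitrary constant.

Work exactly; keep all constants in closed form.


Answer: -5*log(x - 2) - 3*log(x + 2) + 3*log(x + 4).


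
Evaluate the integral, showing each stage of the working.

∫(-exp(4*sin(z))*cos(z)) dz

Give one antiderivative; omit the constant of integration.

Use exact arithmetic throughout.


Step 1. Substitute u = sin(z), turning ∫(-exp(4*sin(z))*cos(z)) dz into ∫(-exp(4*u)) du: now ∫(-exp(4*u)) du.
Step 2. Evaluate the standard form: now -exp(4*u)/4.
Step 3. Substitute back u = sin(z): now -exp(4*sin(z))/4.
Answer: -exp(4*sin(z))/4.


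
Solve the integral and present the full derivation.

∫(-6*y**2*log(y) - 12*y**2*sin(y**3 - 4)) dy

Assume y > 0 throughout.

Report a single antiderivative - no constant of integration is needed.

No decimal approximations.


Step 1. Rewrite: now ∫(-6*y**2*log(y)) dy + ∫(-12*y**2*sin(y**3 - 4)) dy.
Step 2. Integrate ∫(-6*y**2*log(y)) dy by parts with u = log(y), dv = (-6*y**2) dy, so v = -2*y**3 [assuming y > 0]: now -2*y**3*log(y) + ∫(2*y**2) dy + ∫(-12*y**2*sin(y**3 - 4)) dy.
Step 3. Evaluate the standard form: now -2*y**3*log(y) + 2*y**3/3 + ∫(-12*y**2*sin(y**3 - 4)) dy.
Step 4. Substitute u = y**3 - 4, turning ∫(-12*y**2*sin(y**3 - 4)) dy into ∫(-4*sin(u)) du: now -2*y**3*log(y) + 2*y**3/3 + ∫(-4*sin(u)) du.
Step 5. Evaluate the standard form: now -2*y**3*log(y) + 2*y**3/3 + 4*cos(u).
Step 6. Substitute back u = y**3 - 4: now -2*y**3*log(y) + 2*y**3/3 + 4*cos(y**3 - 4).
Answer: -2*y**3*log(y) + 2*y**3/3 + 4*cos(y**3 - 4).


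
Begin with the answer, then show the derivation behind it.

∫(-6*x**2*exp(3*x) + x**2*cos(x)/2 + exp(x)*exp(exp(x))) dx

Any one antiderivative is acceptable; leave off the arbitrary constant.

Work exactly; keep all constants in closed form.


The answer is -2*x**2*exp(3*x) + x**2*sin(x)/2 + 4*x*exp(3*x)/3 + x*cos(x) - 4*exp(3*x)/9 + exp(exp(x)) - sin(x).
Step 1. Rewrite: now ∫(-6*x**2*exp(3*x)) dx + ∫(x**2*cos(x)/2) dx + ∫(exp(x)*exp(exp(x))) dx.
Step 2. Integrate ∫(x**2*cos(x)/2) dx by parts with u = x**2, dv = (cos(x)/2) dx, so v = sin(x)/2: now x**2*sin(x)/2 + ∫(-x*sin(x)) dx + ∫(-6*x**2*exp(3*x)) dx + ∫(exp(x)*exp(exp(x))) dx.
Step 3. Integrate ∫(-x*sin(x)) dx by parts with u = x, dv = (-sin(x)) dx, so v = cos(x): now x**2*sin(x)/2 + x*cos(x) + ∫(-6*x**2*exp(3*x)) dx + ∫(exp(x)*exp(exp(x))) dx + ∫(-cos(x)) dx.
Step 4. Evaluate the standard form: now x**2*sin(x)/2 + x*cos(x) - sin(x) + ∫(-6*x**2*exp(3*x)) dx + ∫(exp(x)*exp(exp(x))) dx.
Step 5. Substitute u = exp(x), turning ∫(exp(x)*exp(exp(x))) dx into ∫(exp(u)) du: now x**2*sin(x)/2 + x*cos(x) - sin(x) + ∫(-6*x**2*exp(3*x)) dx + ∫(exp(u)) du.
Step 6. Evaluate the standard form: now x**2*sin(x)/2 + x*cos(x) + exp(u) - sin(x) + ∫(-6*x**2*exp(3*x)) dx.
Step 7. Substitute back u = exp(x): now x**2*sin(x)/2 + x*cos(x) + exp(exp(x)) - sin(x) + ∫(-6*x**2*exp(3*x)) dx.
Step 8. Integrate ∫(-6*x**2*exp(3*x)) dx by parts with u = x**2, dv = (-6*exp(3*x)) dx, so v = -2*exp(3*x): now -2*x**2*exp(3*x) + x**2*sin(x)/2 + x*cos(x) + exp(exp(x)) - sin(x) + ∫(4*x*exp(3*x)) dx.
Step 9. Integrate ∫(4*x*exp(3*x)) dx by parts with u = x, dv = (4*exp(3*x)) dx, so v = 4*exp(3*x)/3: now -2*x**2*exp(3*x) + x**2*sin(x)/2 + 4*x*exp(3*x)/3 + x*cos(x) + exp(exp(x)) - sin(x) + ∫(-4*exp(3*x)/3) dx.
Step 10. Evaluate the standard form: now -2*x**2*exp(3*x) + x**2*sin(x)/2 + 4*x*exp(3*x)/3 + x*cos(x) - 4*exp(3*x)/9 + exp(exp(x)) - sin(x).
Answer: -2*x**2*exp(3*x) + x**2*sin(x)/2 + 4*x*exp(3*x)/3 + x*cos(x) - 4*exp(3*x)/9 + exp(exp(x)) - sin(x).


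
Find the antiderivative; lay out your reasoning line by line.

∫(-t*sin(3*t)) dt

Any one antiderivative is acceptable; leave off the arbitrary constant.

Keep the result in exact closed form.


Step 1. Integrate ∫(-t*sin(3*t)) dt by parts with u = t, dv = (-sin(3*t)) dt, so v = cos(3*t)/3: now t*cos(3*t)/3 + ∫(-cos(3*t)/3) dt.
Step 2. Evaluate the standard form: now t*cos(3*t)/3 - sin(3*t)/9.
Answer: t*cos(3*t)/3 - sin(3*t)/9.


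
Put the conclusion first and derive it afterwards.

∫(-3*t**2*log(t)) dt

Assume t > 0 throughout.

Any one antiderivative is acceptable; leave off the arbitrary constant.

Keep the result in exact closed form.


The answer is -t**3*log(t) + t**3/3.
Step 1. Integrate ∫(-3*t**2*log(t)) dt by parts with u = log(t), dv = (-3*t**2) dt, so v = -t**3 [assuming t > 0]: now -t**3*log(t) + ∫(t**2) dt.
Step 2. Evaluate the standard form: now -t**3*log(t) + t**3/3.
Answer: -t**3*log(t) + t**3/3.


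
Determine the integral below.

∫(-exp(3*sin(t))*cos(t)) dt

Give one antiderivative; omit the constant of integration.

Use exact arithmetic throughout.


Answer: -exp(3*sin(t))/3.


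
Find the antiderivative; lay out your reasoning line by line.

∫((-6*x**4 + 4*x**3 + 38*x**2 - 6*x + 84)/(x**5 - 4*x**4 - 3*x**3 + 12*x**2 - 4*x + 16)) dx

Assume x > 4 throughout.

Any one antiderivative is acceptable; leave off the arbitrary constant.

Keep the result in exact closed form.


Step 1. Decompose ∫((-6*x**4 + 4*x**3 + 38*x**2 - 6*x + 84)/(x**5 - 4*x**4 - 3*x**3 + 12*x**2 - 4*x + 16)) dx by partial fractions, (-6*x**4 + 4*x**3 + 38*x**2 - 6*x + 84)/(x**5 - 4*x**4 - 3*x**3 + 12*x**2 - 4*x + 16) = 2/(x**2 + 1) + 1/(x + 2) - 4/(x - 2) - 3/(x - 4): now ∫(-3/(x - 4)) dx + ∫(-4/(x - 2)) dx + ∫(1/(x + 2)) dx + ∫(2/(x**2 + 1)) dx.
Step 2. Evaluate the standard form [assuming x > 4]: now -3*log(x - 4) + ∫(-4/(x - 2)) dx + ∫(1/(x + 2)) dx + ∫(2/(x**2 + 1)) dx.
Step 3. Evaluate the standard form [assuming x > 2]: now -3*log(x - 4) - 4*log(x - 2) + ∫(1/(x + 2)) dx + ∫(2/(x**2 + 1)) dx.
Step 4. Evaluate the standard form [assuming x > -2]: now -3*log(x - 4) - 4*log(x - 2) + log(x + 2) + ∫(2/(x**2 + 1)) dx.
Step 5. Evaluate the standard form: now -3*log(x - 4) - 4*log(x - 2) + log(x + 2) + 2*atan(x).
Answer: -3*log(x - 4) - 4*log(x - 2) + log(x + 2) + 2*atan(x).


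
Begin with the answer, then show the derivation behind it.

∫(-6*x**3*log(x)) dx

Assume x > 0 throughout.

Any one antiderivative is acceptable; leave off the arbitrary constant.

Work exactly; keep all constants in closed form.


The answer is -3*x**4*log(x)/2 + 3*x**4/8.
Step 1. Integrate ∫(-6*x**3*log(x)) dx by parts with u = log(x), dv = (-6*x**3) dx, so v = -3*x**4/2 [assuming x > 0]: now -3*x**4*log(x)/2 + ∫(3*x**3/2) dx.
Step 2. Evaluate the standard form: now -3*x**4*log(x)/2 + 3*x**4/8.
Answer: -3*x**4*log(x)/2 + 3*x**4/8.


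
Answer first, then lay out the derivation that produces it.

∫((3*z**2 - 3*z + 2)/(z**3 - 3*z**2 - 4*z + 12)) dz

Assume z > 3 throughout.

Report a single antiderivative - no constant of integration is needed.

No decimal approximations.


The answer is 4*log(z - 3) - 2*log(z - 2) + log(z + 2).
Step 1. Decompose ∫((3*z**2 - 3*z + 2)/(z**3 - 3*z**2 - 4*z + 12)) dz by partial fractions, (3*z**2 - 3*z + 2)/(z**3 - 3*z**2 - 4*z + 12) = 1/(z + 2) - 2/(z - 2) + 4/(z - 3): now ∫(4/(z - 3)) dz + ∫(-2/(z - 2)) dz + ∫(1/(z + 2)) dz.
Step 2. Evaluate the standard form [assuming z > -2]: now log(z + 2) + ∫(4/(z - 3)) dz + ∫(-2/(z - 2)) dz.
Step 3. Evaluate the standard form [assuming z > 2]: now -2*log(z - 2) + log(z + 2) + ∫(4/(z - 3)) dz.
Step 4. Evaluate the standard form [assuming z > 3]: now 4*log(z - 3) - 2*log(z - 2) + log(z + 2).
Answer: 4*log(z - 3) - 2*log(z - 2) + log(z + 2).


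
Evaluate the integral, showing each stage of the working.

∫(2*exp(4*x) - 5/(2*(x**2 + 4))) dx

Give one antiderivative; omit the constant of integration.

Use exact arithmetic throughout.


Step 1. Rewrite: now ∫(-5/(2*(x**2 + 4))) dx + ∫(2*exp(4*x)) dx.
Step 2. Evaluate the standard form: now exp(4*x)/2 + ∫(-5/(2*(x**2 + 4))) dx.
Step 3. Evaluate the standard form: now exp(4*x)/2 - 5*atan(x/2)/4.
Answer: exp(4*x)/2 - 5*atan(x/2)/4.


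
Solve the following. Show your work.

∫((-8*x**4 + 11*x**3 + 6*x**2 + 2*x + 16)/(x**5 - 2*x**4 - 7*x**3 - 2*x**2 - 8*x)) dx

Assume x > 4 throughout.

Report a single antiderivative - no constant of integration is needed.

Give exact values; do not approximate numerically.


Step 1. Decompose ∫((-8*x**4 + 11*x**3 + 6*x**2 + 2*x + 16)/(x**5 - 2*x**4 - 7*x**3 - 2*x**2 - 8*x)) dx by partial fractions, (-8*x**4 + 11*x**3 + 6*x**2 + 2*x + 16)/(x**5 - 2*x**4 - 7*x**3 - 2*x**2 - 8*x) = 1/(x**2 + 1) - 3/(x + 2) - 3/(x - 4) - 2/x: now ∫(-2/x) dx + ∫(-3/(x - 4)) dx + ∫(-3/(x + 2)) dx + ∫(1/(x**2 + 1)) dx.
Step 2. Evaluate the standard form [assuming x > 0]: now -2*log(x) + ∫(-3/(x - 4)) dx + ∫(-3/(x + 2)) dx + ∫(1/(x**2 + 1)) dx.
Step 3. Evaluate the standard form [assuming x > -2]: now -2*log(x) - 3*log(x + 2) + ∫(-3/(x - 4)) dx + ∫(1/(x**2 + 1)) dx.
Step 4. Evaluate the standard form [assuming x > 4]: now -2*log(x) - 3*log(x - 4) - 3*log(x + 2) + ∫(1/(x**2 + 1)) dx.
Step 5. Evaluate the standard form: now -2*log(x) - 3*log(x - 4) - 3*log(x + 2) + atan(x).
Answer: -2*log(x) - 3*log(x - 4) - 3*log(x + 2) + atan(x).


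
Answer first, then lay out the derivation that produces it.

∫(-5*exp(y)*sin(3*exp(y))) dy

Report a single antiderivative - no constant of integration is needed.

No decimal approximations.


The answer is 5*cos(3*exp(y))/3.
Step 1. Substitute u = exp(y), turning ∫(-5*exp(y)*sin(3*exp(y))) dy into ∫(-5*sin(3*u)) du: now ∫(-5*sin(3*u)) du.
Step 2. Evaluate the standard form: now 5*cos(3*u)/3.
Step 3. Substitute back u = exp(y): now 5*cos(3*exp(y))/3.
Answer: 5*cos(3*exp(y))/3.


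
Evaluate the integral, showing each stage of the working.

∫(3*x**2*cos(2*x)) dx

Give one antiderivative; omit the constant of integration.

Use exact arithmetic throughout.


Step 1. Integrate ∫(3*x**2*cos(2*x)) dx by parts with u = x**2, dv = (3*cos(2*x)) dx, so v = 3*sin(2*x)/2: now 3*x**2*sin(2*x)/2 + ∫(-3*x*sin(2*x)) dx.
Step 2. Integrate ∫(-3*x*sin(2*x)) dx by parts with u = x, dv = (-3*sin(2*x)) dx, so v = 3*cos(2*x)/2: now 3*x**2*sin(2*x)/2 + 3*x*cos(2*x)/2 + ∫(-3*cos(2*x)/2) dx.
Step 3. Evaluate the standard form: now 3*x**2*sin(2*x)/2 + 3*x*cos(2*x)/2 - 3*sin(2*x)/4.
Answer: 3*x**2*sin(2*x)/2 + 3*x*cos(2*x)/2 - 3*sin(2*x)/4.


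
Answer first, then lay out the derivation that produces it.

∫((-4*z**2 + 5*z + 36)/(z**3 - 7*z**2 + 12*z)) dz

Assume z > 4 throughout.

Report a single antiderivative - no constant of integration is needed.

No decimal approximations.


The answer is 3*log(z) - 2*log(z - 4) - 5*log(z - 3).
Step 1. Decompose ∫((-4*z**2 + 5*z + 36)/(z**3 - 7*z**2 + 12*z)) dz by partial fractions, (-4*z**2 + 5*z + 36)/(z**3 - 7*z**2 + 12*z) = -5/(z - 3) - 2/(z - 4) + 3/z: now ∫(3/z) dz + ∫(-2/(z - 4)) dz + ∫(-5/(z - 3)) dz.
Step 2. Evaluate the standard form [assuming z > 4]: now -2*log(z - 4) + ∫(3/z) dz + ∫(-5/(z - 3)) dz.
Step 3. Evaluate the standard form [assuming z > 3]: now -2*log(z - 4) - 5*log(z - 3) + ∫(3/z) dz.
Step 4. Evaluate the standard form [assuming z > 0]: now 3*log(z) - 2*log(z - 4) - 5*log(z - 3).
Answer: 3*log(z) - 2*log(z - 4) - 5*log(z - 3).


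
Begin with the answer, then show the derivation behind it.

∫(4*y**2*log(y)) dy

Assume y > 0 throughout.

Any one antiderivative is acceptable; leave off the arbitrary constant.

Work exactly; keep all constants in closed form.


The answer is 4*y**3*log(y)/3 - 4*y**3/9.
Step 1. Integrate ∫(4*y**2*log(y)) dy by parts with u = log(y), dv = (4*y**2) dy, so v = 4*y**3/3 [assuming y > 0]: now 4*y**3*log(y)/3 + ∫(-4*y**2/3) dy.
Step 2. Evaluate the standard form: now 4*y**3*log(y)/3 - 4*y**3/9.
Answer: 4*y**3*log(y)/3 - 4*y**3/9.


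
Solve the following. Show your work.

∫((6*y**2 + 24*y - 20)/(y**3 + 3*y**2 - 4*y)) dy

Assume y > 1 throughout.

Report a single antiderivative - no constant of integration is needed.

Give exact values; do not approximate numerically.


Step 1. Decompose ∫((6*y**2 + 24*y - 20)/(y**3 + 3*y**2 - 4*y)) dy by partial fractions, (6*y**2 + 24*y - 20)/(y**3 + 3*y**2 - 4*y) = -1/(y + 4) + 2/(y - 1) + 5/y: now ∫(5/y) dy + ∫(2/(y - 1)) dy + ∫(-1/(y + 4)) dy.
Step 2. Evaluate the standard form [assuming y > 0]: now 5*log(y) + ∫(2/(y - 1)) dy + ∫(-1/(y + 4)) dy.
Step 3. Evaluate the standard form [assuming y > 1]: now 5*log(y) + 2*log(y - 1) + ∫(-1/(y + 4)) dy.
Step 4. Evaluate the standard form [assuming y > -4]: now 5*log(y) + 2*log(y - 1) - log(y + 4).
Answer: 5*log(y) + 2*log(y - 1) - log(y + 4).


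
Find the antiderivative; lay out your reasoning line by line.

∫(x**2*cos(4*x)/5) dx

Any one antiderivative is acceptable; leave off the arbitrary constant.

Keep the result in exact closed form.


Step 1. Integrate ∫(x**2*cos(4*x)/5) dx by parts with u = x**2, dv = (cos(4*x)/5) dx, so v = sin(4*x)/20: now x**2*sin(4*x)/20 + ∫(-x*sin(4*x)/10) dx.
Step 2. Integrate ∫(-x*sin(4*x)/10) dx by parts with u = x, dv = (-sin(4*x)/10) dx, so v = cos(4*x)/40: now x**2*sin(4*x)/20 + x*cos(4*x)/40 + ∫(-cos(4*x)/40) dx.
Step 3. Evaluate the standard form: now x**2*sin(4*x)/20 + x*cos(4*x)/40 - sin(4*x)/160.
Answer: x**2*sin(4*x)/20 + x*cos(4*x)/40 - sin(4*x)/160.


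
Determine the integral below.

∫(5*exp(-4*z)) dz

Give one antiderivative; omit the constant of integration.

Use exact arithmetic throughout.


Answer: -5*exp(-4*z)/4.


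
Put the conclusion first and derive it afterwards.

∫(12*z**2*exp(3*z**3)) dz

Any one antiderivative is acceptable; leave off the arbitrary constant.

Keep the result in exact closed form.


The answer is 4*exp(3*z**3)/3.
Step 1. Substitute u = z**3, turning ∫(12*z**2*exp(3*z**3)) dz into ∫(4*exp(3*u)) du: now ∫(4*exp(3*u)) du.
Step 2. Evaluate the standard form: now 4*exp(3*u)/3.
Step 3. Substitute back u = z**3: now 4*exp(3*z**3)/3.
Answer: 4*exp(3*z**3)/3.


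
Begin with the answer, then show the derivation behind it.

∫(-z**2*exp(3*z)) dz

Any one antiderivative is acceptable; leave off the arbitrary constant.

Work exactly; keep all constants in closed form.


The answer is -z**2*exp(3*z)/3 + 2*z*exp(3*z)/9 - 2*exp(3*z)/27.
Step 1. Integrate ∫(-z**2*exp(3*z)) dz by parts with u = z**2, dv = (-exp(3*z)) dz, so v = -exp(3*z)/3: now -z**2*exp(3*z)/3 + ∫(2*z*exp(3*z)/3) dz.
Step 2. Integrate ∫(2*z*exp(3*z)/3) dz by parts with u = z, dv = (2*exp(3*z)/3) dz, so v = 2*exp(3*z)/9: now -z**2*exp(3*z)/3 + 2*z*exp(3*z)/9 + ∫(-2*exp(3*z)/9) dz.
Step 3. Evaluate the standard form: now -z**2*exp(3*z)/3 + 2*z*exp(3*z)/9 - 2*exp(3*z)/27.
Answer: -z**2*exp(3*z)/3 + 2*z*exp(3*z)/9 - 2*exp(3*z)/27.


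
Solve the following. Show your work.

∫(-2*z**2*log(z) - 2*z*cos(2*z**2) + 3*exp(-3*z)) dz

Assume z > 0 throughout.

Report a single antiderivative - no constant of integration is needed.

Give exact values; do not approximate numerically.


Step 1. Rewrite: now ∫(-2*z*cos(2*z**2)) dz + ∫(-2*z**2*log(z)) dz + ∫(3*exp(-3*z)) dz.
Step 2. Evaluate the standard form: now ∫(-2*z*cos(2*z**2)) dz + ∫(-2*z**2*log(z)) dz - exp(-3*z).
Step 3. Integrate ∫(-2*z**2*log(z)) dz by parts with u = log(z), dv = (-2*z**2) dz, so v = -2*z**3/3 [assuming z > 0]: now -2*z**3*log(z)/3 + ∫(2*z**2/3) dz + ∫(-2*z*cos(2*z**2)) dz - exp(-3*z).
Step 4. Evaluate the standard form: now -2*z**3*log(z)/3 + 2*z**3/9 + ∫(-2*z*cos(2*z**2)) dz - exp(-3*z).
Step 5. Substitute u = z**2, turning ∫(-2*z*cos(2*z**2)) dz into ∫(-cos(2*u)) du: now -2*z**3*log(z)/3 + 2*z**3/9 + ∫(-cos(2*u)) du - exp(-3*z).
Step 6. Evaluate the standard form: now -2*z**3*log(z)/3 + 2*z**3/9 - sin(2*u)/2 - exp(-3*z).
Step 7. Substitute back u = z**2: now -2*z**3*log(z)/3 + 2*z**3/9 - sin(2*z**2)/2 - exp(-3*z).
Answer: -2*z**3*log(z)/3 + 2*z**3/9 - sin(2*z**2)/2 - exp(-3*z).


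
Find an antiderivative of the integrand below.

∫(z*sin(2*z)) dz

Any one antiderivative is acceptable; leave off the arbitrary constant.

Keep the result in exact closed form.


Answer: -z*cos(2*z)/2 + sin(2*z)/4.


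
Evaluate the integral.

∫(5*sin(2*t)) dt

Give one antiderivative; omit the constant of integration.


Answer: -5*cos(2*t)/2.


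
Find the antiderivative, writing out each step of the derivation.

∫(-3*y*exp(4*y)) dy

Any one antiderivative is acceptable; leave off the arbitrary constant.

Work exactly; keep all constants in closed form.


Step 1. Integrate ∫(-3*y*exp(4*y)) dy by parts with u = y, dv = (-3*exp(4*y)) dy, so v = -3*exp(4*y)/4: now -3*y*exp(4*y)/4 + ∫(3*exp(4*y)/4) dy.
Step 2. Evaluate the standard form: now -3*y*exp(4*y)/4 + 3*exp(4*y)/16.
Answer: -3*y*exp(4*y)/4 + 3*exp(4*y)/16.


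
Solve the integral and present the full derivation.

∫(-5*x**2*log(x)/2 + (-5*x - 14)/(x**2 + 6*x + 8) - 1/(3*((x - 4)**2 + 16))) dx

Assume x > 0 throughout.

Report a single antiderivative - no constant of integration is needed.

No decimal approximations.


Step 1. Rewrite: now ∫(-5*x**2*log(x)/2) dx + ∫((-5*x - 14)/(x**2 + 6*x + 8)) dx + ∫(-1/(3*((x - 4)**2 + 16))) dx.
Step 2. Decompose ∫((-5*x - 14)/(x**2 + 6*x + 8)) dx by partial fractions, (-5*x - 14)/(x**2 + 6*x + 8) = -3/(x + 4) - 2/(x + 2): now ∫(-5*x**2*log(x)/2) dx + ∫(-2/(x + 2)) dx + ∫(-3/(x + 4)) dx + ∫(-1/(3*((x - 4)**2 + 16))) dx.
Step 3. Evaluate the standard form [assuming x > -4]: now -3*log(x + 4) + ∫(-5*x**2*log(x)/2) dx + ∫(-2/(x + 2)) dx + ∫(-1/(3*((x - 4)**2 + 16))) dx.
Step 4. Evaluate the standard form [assuming x > -2]: now -2*log(x + 2) - 3*log(x + 4) + ∫(-5*x**2*log(x)/2) dx + ∫(-1/(3*((x - 4)**2 + 16))) dx.
Step 5. Substitute u = x - 4, turning ∫(-1/(3*((x - 4)**2 + 16))) dx into ∫(-1/(3*(u**2 + 16))) du: now -2*log(x + 2) - 3*log(x + 4) + ∫(-5*x**2*log(x)/2) dx + ∫(-1/(3*(u**2 + 16))) du.
Step 6. Evaluate the standard form: now -2*log(x + 2) - 3*log(x + 4) - atan(u/4)/12 + ∫(-5*x**2*log(x)/2) dx.
Step 7. Substitute back u = x - 4: now -2*log(x + 2) - 3*log(x + 4) - atan(x/4 - 1)/12 + ∫(-5*x**2*log(x)/2) dx.
Step 8. Integrate ∫(-5*x**2*log(x)/2) dx by parts with u = log(x), dv = (-5*x**2/2) dx, so v = -5*x**3/6 [assuming x > 0]: now -5*x**3*log(x)/6 - 2*log(x + 2) - 3*log(x + 4) - atan(x/4 - 1)/12 + ∫(5*x**2/6) dx.
Step 9. Evaluate the standard form: now -5*x**3*log(x)/6 + 5*x**3/18 - 2*log(x + 2) - 3*log(x + 4) - atan(x/4 - 1)/12.
Answer: -5*x**3*log(x)/6 + 5*x**3/18 - 2*log(x + 2) - 3*log(x + 4) - atan(x/4 - 1)/12.


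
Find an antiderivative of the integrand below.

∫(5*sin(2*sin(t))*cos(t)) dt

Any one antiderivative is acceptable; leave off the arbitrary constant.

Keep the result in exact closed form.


Answer: -5*cos(2*sin(t))/2.


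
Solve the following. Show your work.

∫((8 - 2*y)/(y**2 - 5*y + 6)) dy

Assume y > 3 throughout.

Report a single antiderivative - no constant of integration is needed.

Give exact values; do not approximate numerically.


Step 1. Decompose ∫((8 - 2*y)/(y**2 - 5*y + 6)) dy by partial fractions, (8 - 2*y)/(y**2 - 5*y + 6) = -4/(y - 2) + 2/(y - 3): now ∫(2/(y - 3)) dy + ∫(-4/(y - 2)) dy.
Step 2. Evaluate the standard form [assuming y > 3]: now 2*log(y - 3) + ∫(-4/(y - 2)) dy.
Step 3. Evaluate the standard form [assuming y > 2]: now 2*log(y - 3) - 4*log(y - 2).
Answer: 2*log(y - 3) - 4*log(y - 2).


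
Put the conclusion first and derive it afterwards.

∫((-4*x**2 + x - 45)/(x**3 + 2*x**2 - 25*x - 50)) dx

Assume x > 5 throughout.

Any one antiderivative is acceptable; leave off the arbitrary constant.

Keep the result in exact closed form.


The answer is -2*log(x - 5) + 3*log(x + 2) - 5*log(x + 5).
Step 1. Decompose ∫((-4*x**2 + x - 45)/(x**3 + 2*x**2 - 25*x - 50)) dx by partial fractions, (-4*x**2 + x - 45)/(x**3 + 2*x**2 - 25*x - 50) = -5/(x + 5) + 3/(x + 2) - 2/(x - 5): now ∫(-2/(x - 5)) dx + ∫(3/(x + 2)) dx + ∫(-5/(x + 5)) dx.
Step 2. Evaluate the standard form [assuming x > 5]: now -2*log(x - 5) + ∫(3/(x + 2)) dx + ∫(-5/(x + 5)) dx.
Step 3. Evaluate the standard form [assuming x > -2]: now -2*log(x - 5) + 3*log(x + 2) + ∫(-5/(x + 5)) dx.
Step 4. Evaluate the standard form [assuming x > -5]: now -2*log(x - 5) + 3*log(x + 2) - 5*log(x + 5).
Answer: -2*log(x - 5) + 3*log(x + 2) - 5*log(x + 5).


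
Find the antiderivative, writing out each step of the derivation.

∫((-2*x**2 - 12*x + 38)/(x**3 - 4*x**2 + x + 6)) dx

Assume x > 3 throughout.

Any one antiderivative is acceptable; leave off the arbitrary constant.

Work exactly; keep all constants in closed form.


Step 1. Decompose ∫((-2*x**2 - 12*x + 38)/(x**3 - 4*x**2 + x + 6)) dx by partial fractions, (-2*x**2 - 12*x + 38)/(x**3 - 4*x**2 + x + 6) = 4/(x + 1) - 2/(x - 2) - 4/(x - 3): now ∫(-4/(x - 3)) dx + ∫(-2/(x - 2)) dx + ∫(4/(x + 1)) dx.
Step 2. Evaluate the standard form [assuming x > -1]: now 4*log(x + 1) + ∫(-4/(x - 3)) dx + ∫(-2/(x - 2)) dx.
Step 3. Evaluate the standard form [assuming x > 3]: now -4*log(x - 3) + 4*log(x + 1) + ∫(-2/(x - 2)) dx.
Step 4. Evaluate the standard form [assuming x > 2]: now -4*log(x - 3) - 2*log(x - 2) + 4*log(x + 1).
Answer: -4*log(x - 3) - 2*log(x - 2) + 4*log(x + 1).


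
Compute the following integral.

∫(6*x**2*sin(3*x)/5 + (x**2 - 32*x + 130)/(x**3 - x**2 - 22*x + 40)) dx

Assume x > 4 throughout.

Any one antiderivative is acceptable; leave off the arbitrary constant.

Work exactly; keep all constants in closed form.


Answer: -2*x**2*cos(3*x)/5 + 4*x*sin(3*x)/15 + log(x - 4) - 5*log(x - 2) + 5*log(x + 5) + 4*cos(3*x)/45.


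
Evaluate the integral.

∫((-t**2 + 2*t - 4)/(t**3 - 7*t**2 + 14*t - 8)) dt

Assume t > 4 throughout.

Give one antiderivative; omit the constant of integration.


Answer: -2*log(t - 4) + 2*log(t - 2) - log(t - 1).


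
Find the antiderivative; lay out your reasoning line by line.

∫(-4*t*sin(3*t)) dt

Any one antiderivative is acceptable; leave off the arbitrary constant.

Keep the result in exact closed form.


Step 1. Integrate ∫(-4*t*sin(3*t)) dt by parts with u = t, dv = (-4*sin(3*t)) dt, so v = 4*cos(3*t)/3: now 4*t*cos(3*t)/3 + ∫(-4*cos(3*t)/3) dt.
Step 2. Evaluate the standard form: now 4*t*cos(3*t)/3 - 4*sin(3*t)/9.
Answer: 4*t*cos(3*t)/3 - 4*sin(3*t)/9.


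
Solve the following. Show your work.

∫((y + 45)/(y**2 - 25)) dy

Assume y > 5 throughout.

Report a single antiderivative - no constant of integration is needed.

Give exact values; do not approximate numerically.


Step 1. Decompose ∫((y + 45)/(y**2 - 25)) dy by partial fractions, (y + 45)/(y**2 - 25) = -4/(y + 5) + 5/(y - 5): now ∫(5/(y - 5)) dy + ∫(-4/(y + 5)) dy.
Step 2. Evaluate the standard form [assuming y > -5]: now -4*log(y + 5) + ∫(5/(y - 5)) dy.
Step 3. Evaluate the standard form [assuming y > 5]: now 5*log(y - 5) - 4*log(y + 5).
Answer: 5*log(y - 5) - 4*log(y + 5).


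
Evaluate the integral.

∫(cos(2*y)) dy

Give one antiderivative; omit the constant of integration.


Answer: sin(2*y)/2.


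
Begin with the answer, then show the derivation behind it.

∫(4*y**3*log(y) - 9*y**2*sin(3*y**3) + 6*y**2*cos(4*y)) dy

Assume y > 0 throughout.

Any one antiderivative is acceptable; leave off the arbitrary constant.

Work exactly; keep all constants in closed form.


The answer is y**4*log(y) - y**4/4 + 3*y**2*sin(4*y)/2 + 3*y*cos(4*y)/4 - 3*sin(4*y)/16 + cos(3*y**3).
Step 1. Rewrite: now ∫(-9*y**2*sin(3*y**3)) dy + ∫(6*y**2*cos(4*y)) dy + ∫(4*y**3*log(y)) dy.
Step 2. Substitute u = y**3, turning ∫(-9*y**2*sin(3*y**3)) dy into ∫(-3*sin(3*u)) du: now ∫(6*y**2*cos(4*y)) dy + ∫(4*y**3*log(y)) dy + ∫(-3*sin(3*u)) du.
Step 3. Evaluate the standard form: now cos(3*u) + ∫(6*y**2*cos(4*y)) dy + ∫(4*y**3*log(y)) dy.
Step 4. Substitute back u = y**3: now cos(3*y**3) + ∫(6*y**2*cos(4*y)) dy + ∫(4*y**3*log(y)) dy.
Step 5. Integrate ∫(4*y**3*log(y)) dy by parts with u = log(y), dv = (4*y**3) dy, so v = y**4 [assuming y > 0]: now y**4*log(y) + cos(3*y**3) + ∫(-y**3) dy + ∫(6*y**2*cos(4*y)) dy.
Step 6. Evaluate the standard form: now y**4*log(y) - y**4/4 + cos(3*y**3) + ∫(6*y**2*cos(4*y)) dy.
Step 7. Integrate ∫(6*y**2*cos(4*y)) dy by parts with u = y**2, dv = (6*cos(4*y)) dy, so v = 3*sin(4*y)/2: now y**4*log(y) - y**4/4 + 3*y**2*sin(4*y)/2 + cos(3*y**3) + ∫(-3*y*sin(4*y)) dy.
Step 8. Integrate ∫(-3*y*sin(4*y)) dy by parts with u = y, dv = (-3*sin(4*y)) dy, so v = 3*cos(4*y)/4: now y**4*log(y) - y**4/4 + 3*y**2*sin(4*y)/2 + 3*y*cos(4*y)/4 + cos(3*y**3) + ∫(-3*cos(4*y)/4) dy.
Step 9. Evaluate the standard form: now y**4*log(y) - y**4/4 + 3*y**2*sin(4*y)/2 + 3*y*cos(4*y)/4 - 3*sin(4*y)/16 + cos(3*y**3).
Answer: y**4*log(y) - y**4/4 + 3*y**2*sin(4*y)/2 + 3*y*cos(4*y)/4 - 3*sin(4*y)/16 + cos(3*y**3).


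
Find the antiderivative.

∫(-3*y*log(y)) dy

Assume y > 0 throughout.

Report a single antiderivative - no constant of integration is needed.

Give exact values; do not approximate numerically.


Answer: -3*y**2*log(y)/2 + 3*y**2/4.


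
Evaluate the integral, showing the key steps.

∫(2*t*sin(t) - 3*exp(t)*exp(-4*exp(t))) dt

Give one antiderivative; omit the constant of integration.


Step 1. Rewrite: now ∫(2*t*sin(t)) dt + ∫(-3*exp(t)*exp(-4*exp(t))) dt.
Step 2. Substitute u = exp(t), turning ∫(-3*exp(t)*exp(-4*exp(t))) dt into ∫(-3*exp(-4*u)) du: now ∫(2*t*sin(t)) dt + ∫(-3*exp(-4*u)) du.
Step 3. Evaluate the standard form: now ∫(2*t*sin(t)) dt + 3*exp(-4*u)/4.
Step 4. Substitute back u = exp(t): now ∫(2*t*sin(t)) dt + 3*exp(-4*exp(t))/4.
Step 5. Integrate ∫(2*t*sin(t)) dt by parts with u = t, dv = (2*sin(t)) dt, so v = -2*cos(t): now -2*t*cos(t) + ∫(2*cos(t)) dt + 3*exp(-4*exp(t))/4.
Step 6. Evaluate the standard form: now -2*t*cos(t) + 2*sin(t) + 3*exp(-4*exp(t))/4.
Answer: -2*t*cos(t) + 2*sin(t) + 3*exp(-4*exp(t))/4.


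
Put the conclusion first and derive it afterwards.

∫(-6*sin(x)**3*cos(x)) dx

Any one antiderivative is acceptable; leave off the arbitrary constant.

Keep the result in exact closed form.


The answer is -3*sin(x)**4/2.
Step 1. Substitute u = sin(x), turning ∫(-6*sin(x)**3*cos(x)) dx into ∫(-6*u**3) du: now ∫(-6*u**3) du.
Step 2. Evaluate the standard form: now -3*u**4/2.
Step 3. Substitute back u = sin(x): now -3*sin(x)**4/2.
Answer: -3*sin(x)**4/2.


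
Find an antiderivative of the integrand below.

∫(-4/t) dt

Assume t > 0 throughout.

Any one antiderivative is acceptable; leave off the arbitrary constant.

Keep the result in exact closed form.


Answer: -4*log(t).


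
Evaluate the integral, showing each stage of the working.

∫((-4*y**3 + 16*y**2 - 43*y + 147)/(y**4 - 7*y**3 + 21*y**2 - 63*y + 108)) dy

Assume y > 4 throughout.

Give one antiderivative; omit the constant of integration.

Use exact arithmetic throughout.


Step 1. Decompose ∫((-4*y**3 + 16*y**2 - 43*y + 147)/(y**4 - 7*y**3 + 21*y**2 - 63*y + 108)) dy by partial fractions, (-4*y**3 + 16*y**2 - 43*y + 147)/(y**4 - 7*y**3 + 21*y**2 - 63*y + 108) = 1/(y**2 + 9) - 3/(y - 3) - 1/(y - 4): now ∫(-1/(y - 4)) dy + ∫(-3/(y - 3)) dy + ∫(1/(y**2 + 9)) dy.
Step 2. Evaluate the standard form [assuming y > 4]: now -log(y - 4) + ∫(-3/(y - 3)) dy + ∫(1/(y**2 + 9)) dy.
Step 3. Evaluate the standard form [assuming y > 3]: now -log(y - 4) - 3*log(y - 3) + ∫(1/(y**2 + 9)) dy.
Step 4. Evaluate the standard form: now -log(y - 4) - 3*log(y - 3) + atan(y/3)/3.
Answer: -log(y - 4) - 3*log(y - 3) + atan(y/3)/3.


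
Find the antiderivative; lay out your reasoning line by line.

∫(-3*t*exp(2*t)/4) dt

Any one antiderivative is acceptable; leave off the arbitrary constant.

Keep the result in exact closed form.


Step 1. Integrate ∫(-3*t*exp(2*t)/4) dt by parts with u = t, dv = (-3*exp(2*t)/4) dt, so v = -3*exp(2*t)/8: now -3*t*exp(2*t)/8 + ∫(3*exp(2*t)/8) dt.
Step 2. Evaluate the standard form: now -3*t*exp(2*t)/8 + 3*exp(2*t)/16.
Answer: -3*t*exp(2*t)/8 + 3*exp(2*t)/16.


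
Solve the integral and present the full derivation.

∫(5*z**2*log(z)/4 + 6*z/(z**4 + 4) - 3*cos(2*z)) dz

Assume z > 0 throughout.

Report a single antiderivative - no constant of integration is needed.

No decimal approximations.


Step 1. Rewrite: now ∫(6*z/(z**4 + 4)) dz + ∫(5*z**2*log(z)/4) dz + ∫(-3*cos(2*z)) dz.
Step 2. Evaluate the standard form: now -3*sin(2*z)/2 + ∫(6*z/(z**4 + 4)) dz + ∫(5*z**2*log(z)/4) dz.
Step 3. Integrate ∫(5*z**2*log(z)/4) dz by parts with u = log(z), dv = (5*z**2/4) dz, so v = 5*z**3/12 [assuming z > 0]: now 5*z**3*log(z)/12 - 3*sin(2*z)/2 + ∫(-5*z**2/12) dz + ∫(6*z/(z**4 + 4)) dz.
Step 4. Evaluate the standard form: now 5*z**3*log(z)/12 - 5*z**3/36 - 3*sin(2*z)/2 + ∫(6*z/(z**4 + 4)) dz.
Step 5. Substitute u = z**2, turning ∫(6*z/(z**4 + 4)) dz into ∫(3/(u**2 + 4)) du: now 5*z**3*log(z)/12 - 5*z**3/36 - 3*sin(2*z)/2 + ∫(3/(u**2 + 4)) du.
Step 6. Evaluate the standard form: now 5*z**3*log(z)/12 - 5*z**3/36 - 3*sin(2*z)/2 + 3*atan(u/2)/2.
Step 7. Substitute back u = z**2: now 5*z**3*log(z)/12 - 5*z**3/36 - 3*sin(2*z)/2 + 3*atan(z**2/2)/2.
Answer: 5*z**3*log(z)/12 - 5*z**3/36 - 3*sin(2*z)/2 + 3*atan(z**2/2)/2.


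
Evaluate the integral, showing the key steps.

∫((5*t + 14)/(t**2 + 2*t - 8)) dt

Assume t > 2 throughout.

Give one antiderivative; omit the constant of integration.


Step 1. Decompose ∫((5*t + 14)/(t**2 + 2*t - 8)) dt by partial fractions, (5*t + 14)/(t**2 + 2*t - 8) = 1/(t + 4) + 4/(t - 2): now ∫(4/(t - 2)) dt + ∫(1/(t + 4)) dt.
Step 2. Evaluate the standard form [assuming t > 2]: now 4*log(t - 2) + ∫(1/(t + 4)) dt.
Step 3. Evaluate the standard form [assuming t > -4]: now 4*log(t - 2) + log(t + 4).
Answer: 4*log(t - 2) + log(t + 4).


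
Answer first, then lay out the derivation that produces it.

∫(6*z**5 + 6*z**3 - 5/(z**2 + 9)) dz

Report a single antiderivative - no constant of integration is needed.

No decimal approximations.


The answer is z**6 + 3*z**4/2 - 5*atan(z/3)/3.
Step 1. Rewrite: now ∫(6*z**3) dz + ∫(6*z**5) dz + ∫(-5/(z**2 + 9)) dz.
Step 2. Evaluate the standard form: now -5*atan(z/3)/3 + ∫(6*z**3) dz + ∫(6*z**5) dz.
Step 3. Evaluate the standard form: now 3*z**4/2 - 5*atan(z/3)/3 + ∫(6*z**5) dz.
Step 4. Evaluate the standard form: now z**6 + 3*z**4/2 - 5*atan(z/3)/3.
Answer: z**6 + 3*z**4/2 - 5*atan(z/3)/3.


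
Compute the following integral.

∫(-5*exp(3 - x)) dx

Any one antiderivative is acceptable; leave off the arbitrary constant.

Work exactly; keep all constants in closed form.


Answer: 5*exp(3 - x).


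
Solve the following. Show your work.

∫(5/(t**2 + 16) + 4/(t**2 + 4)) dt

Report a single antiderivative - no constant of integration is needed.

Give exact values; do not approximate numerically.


Step 1. Rewrite: now ∫(4/(t**2 + 4)) dt + ∫(5/(t**2 + 16)) dt.
Step 2. Evaluate the standard form: now 5*atan(t/4)/4 + ∫(4/(t**2 + 4)) dt.
Step 3. Evaluate the standard form: now 5*atan(t/4)/4 + 2*atan(t/2).
Answer: 5*atan(t/4)/4 + 2*atan(t/2).


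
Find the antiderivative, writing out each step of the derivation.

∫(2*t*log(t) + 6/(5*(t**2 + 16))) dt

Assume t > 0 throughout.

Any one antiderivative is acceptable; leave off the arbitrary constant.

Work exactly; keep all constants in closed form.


Step 1. Rewrite: now ∫(2*t*log(t)) dt + ∫(6/(5*(t**2 + 16))) dt.
Step 2. Integrate ∫(2*t*log(t)) dt by parts with u = log(t), dv = (2*t) dt, so v = t**2 [assuming t > 0]: now t**2*log(t) + ∫(-t) dt + ∫(6/(5*(t**2 + 16))) dt.
Step 3. Evaluate the standard form: now t**2*log(t) - t**2/2 + ∫(6/(5*(t**2 + 16))) dt.
Step 4. Evaluate the standard form: now t**2*log(t) - t**2/2 + 3*atan(t/4)/10.
Answer: t**2*log(t) - t**2/2 + 3*atan(t/4)/10.


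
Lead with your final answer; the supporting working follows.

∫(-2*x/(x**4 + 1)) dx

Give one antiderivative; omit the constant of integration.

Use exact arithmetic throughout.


The answer is -atan(x**2).
Step 1. Substitute u = x**2, turning ∫(-2*x/(x**4 + 1)) dx into ∫(-1/(u**2 + 1)) du: now ∫(-1/(u**2 + 1)) du.
Step 2. Evaluate the standard form: now -atan(u).
Step 3. Substitute back u = x**2: now -atan(x**2).
Answer: -atan(x**2).


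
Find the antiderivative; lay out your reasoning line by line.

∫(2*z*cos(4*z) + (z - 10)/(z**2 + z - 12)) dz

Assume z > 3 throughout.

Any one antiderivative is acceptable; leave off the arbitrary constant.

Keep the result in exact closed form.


Step 1. Rewrite: now ∫(2*z*cos(4*z)) dz + ∫((z - 10)/(z**2 + z - 12)) dz.
Step 2. Integrate ∫(2*z*cos(4*z)) dz by parts with u = z, dv = (2*cos(4*z)) dz, so v = sin(4*z)/2: now z*sin(4*z)/2 + ∫((z - 10)/(z**2 + z - 12)) dz + ∫(-sin(4*z)/2) dz.
Step 3. Evaluate the standard form: now z*sin(4*z)/2 + cos(4*z)/8 + ∫((z - 10)/(z**2 + z - 12)) dz.
Step 4. Decompose ∫((z - 10)/(z**2 + z - 12)) dz by partial fractions, (z - 10)/(z**2 + z - 12) = 2/(z + 4) - 1/(z - 3): now z*sin(4*z)/2 + cos(4*z)/8 + ∫(-1/(z - 3)) dz + ∫(2/(z + 4)) dz.
Step 5. Evaluate the standard form [assuming z > 3]: now z*sin(4*z)/2 - log(z - 3) + cos(4*z)/8 + ∫(2/(z + 4)) dz.
Step 6. Evaluate the standard form [assuming z > -4]: now z*sin(4*z)/2 - log(z - 3) + 2*log(z + 4) + cos(4*z)/8.
Answer: z*sin(4*z)/2 - log(z - 3) + 2*log(z + 4) + cos(4*z)/8.


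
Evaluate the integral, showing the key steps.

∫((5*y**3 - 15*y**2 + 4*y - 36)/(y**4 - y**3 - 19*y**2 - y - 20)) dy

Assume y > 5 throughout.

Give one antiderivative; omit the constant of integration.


Step 1. Decompose ∫((5*y**3 - 15*y**2 + 4*y - 36)/(y**4 - y**3 - 19*y**2 - y - 20)) dy by partial fractions, (5*y**3 - 15*y**2 + 4*y - 36)/(y**4 - y**3 - 19*y**2 - y - 20) = 1/(y**2 + 1) + 4/(y + 4) + 1/(y - 5): now ∫(1/(y - 5)) dy + ∫(4/(y + 4)) dy + ∫(1/(y**2 + 1)) dy.
Step 2. Evaluate the standard form [assuming y > 5]: now log(y - 5) + ∫(4/(y + 4)) dy + ∫(1/(y**2 + 1)) dy.
Step 3. Evaluate the standard form [assuming y > -4]: now log(y - 5) + 4*log(y + 4) + ∫(1/(y**2 + 1)) dy.
Step 4. Evaluate the standard form: now log(y - 5) + 4*log(y + 4) + atan(y).
Answer: log(y - 5) + 4*log(y + 4) + atan(y).


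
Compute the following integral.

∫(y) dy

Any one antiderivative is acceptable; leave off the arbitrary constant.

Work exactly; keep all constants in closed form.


Answer: y**2/2.


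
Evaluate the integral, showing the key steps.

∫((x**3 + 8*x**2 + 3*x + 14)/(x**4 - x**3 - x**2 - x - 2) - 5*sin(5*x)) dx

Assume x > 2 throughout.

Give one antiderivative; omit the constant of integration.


Step 1. Rewrite: now ∫((x**3 + 8*x**2 + 3*x + 14)/(x**4 - x**3 - x**2 - x - 2)) dx + ∫(-5*sin(5*x)) dx.
Step 2. Decompose ∫((x**3 + 8*x**2 + 3*x + 14)/(x**4 - x**3 - x**2 - x - 2)) dx by partial fractions, (x**3 + 8*x**2 + 3*x + 14)/(x**4 - x**3 - x**2 - x - 2) = -2/(x**2 + 1) - 3/(x + 1) + 4/(x - 2): now ∫(4/(x - 2)) dx + ∫(-3/(x + 1)) dx + ∫(-2/(x**2 + 1)) dx + ∫(-5*sin(5*x)) dx.
Step 3. Evaluate the standard form [assuming x > 2]: now 4*log(x - 2) + ∫(-3/(x + 1)) dx + ∫(-2/(x**2 + 1)) dx + ∫(-5*sin(5*x)) dx.
Step 4. Evaluate the standard form [assuming x > -1]: now 4*log(x - 2) - 3*log(x + 1) + ∫(-2/(x**2 + 1)) dx + ∫(-5*sin(5*x)) dx.
Step 5. Evaluate the standard form: now 4*log(x - 2) - 3*log(x + 1) - 2*atan(x) + ∫(-5*sin(5*x)) dx.
Step 6. Evaluate the standard form: now 4*log(x - 2) - 3*log(x + 1) + cos(5*x) - 2*atan(x).
Answer: 4*log(x - 2) - 3*log(x + 1) + cos(5*x) - 2*atan(x).
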